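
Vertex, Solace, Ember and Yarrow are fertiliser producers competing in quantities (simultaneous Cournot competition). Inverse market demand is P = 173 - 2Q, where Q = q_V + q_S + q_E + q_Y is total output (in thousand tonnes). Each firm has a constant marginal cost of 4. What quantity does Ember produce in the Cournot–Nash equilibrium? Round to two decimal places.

Each firm earns π_i = (173 - 2Q)q_i - 4q_i.
First-order condition (treating rivals' output as given): 169 - 4q_i - 2·Σ_{j≠i} q_j = 0.
With identical firms every q_j equals q_i, so Σ_{j≠i} q_j = 3q_i and 169 = 10q_i, giving q_i = 169/10.

16.90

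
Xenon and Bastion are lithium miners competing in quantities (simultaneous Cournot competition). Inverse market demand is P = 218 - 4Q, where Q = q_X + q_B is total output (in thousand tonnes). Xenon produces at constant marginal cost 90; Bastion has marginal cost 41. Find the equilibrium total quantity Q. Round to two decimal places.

25.42

Xenon's profit: π_X = (218 - 4Q)q_X - (90q_X). Setting ∂π_X/∂q_X = 0: 128 - 8q_X - 4(q_B) = 0.
Bastion's profit: π_B = (218 - 4Q)q_B - (41q_B). Setting ∂π_B/∂q_B = 0: 177 - 8q_B - 4(q_X) = 0.
Best responses: q_X = (128 - 4q_B)/8, q_B = (177 - 4q_X)/8.
Substituting one into the other gives q_X = 79/12 and q_B = 113/6.
Total output Q = 79/12 + 113/6 = 305/12.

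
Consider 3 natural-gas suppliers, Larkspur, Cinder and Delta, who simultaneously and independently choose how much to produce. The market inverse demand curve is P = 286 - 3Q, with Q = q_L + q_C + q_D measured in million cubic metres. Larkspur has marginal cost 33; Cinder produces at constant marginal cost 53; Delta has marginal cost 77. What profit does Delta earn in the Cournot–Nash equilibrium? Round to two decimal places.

Larkspur's profit: π_L = (286 - 3Q)q_L - (33q_L). Setting ∂π_L/∂q_L = 0: 253 - 6q_L - 3(q_C + q_D) = 0.
Cinder's profit: π_C = (286 - 3Q)q_C - (53q_C). Setting ∂π_C/∂q_C = 0: 233 - 6q_C - 3(q_L + q_D) = 0.
Delta's profit: π_D = (286 - 3Q)q_D - (77q_D). Setting ∂π_D/∂q_D = 0: 209 - 6q_D - 3(q_L + q_C) = 0.
Adding the 3 conditions: 695 − 6Q − 6Q = 0, i.e. Q = 695/12.
Back-substituting: q_L = (253 − 695/4)/3 = 317/12, q_C = (233 − 695/4)/3 = 79/4, q_D = (209 − 695/4)/3 = 47/4.
Price P = 286 - 3·(695/12) = 449/4.
Delta's profit: (449/4 - 77)·(47/4) = 414.1875.

414.19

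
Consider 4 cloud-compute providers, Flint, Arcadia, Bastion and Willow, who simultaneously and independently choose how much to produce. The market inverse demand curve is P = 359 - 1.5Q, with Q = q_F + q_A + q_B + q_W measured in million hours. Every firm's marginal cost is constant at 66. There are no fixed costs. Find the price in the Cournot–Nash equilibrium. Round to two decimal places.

124.60

A representative firm's profit is π_i = q_i(359 - 1.5Q) - 66q_i.
First-order condition (treating rivals' output as given): 293 - 3q_i - (3/2)·Σ_{j≠i} q_j = 0.
By symmetry each firm produces the same amount; substituting Σ_{j≠i} q_j = 3q_i yields q_i = 293/(15/2) = 586/15.
Total output Q = 156.2667, so price P = 359 - (3/2)·156.2667 = 623/5.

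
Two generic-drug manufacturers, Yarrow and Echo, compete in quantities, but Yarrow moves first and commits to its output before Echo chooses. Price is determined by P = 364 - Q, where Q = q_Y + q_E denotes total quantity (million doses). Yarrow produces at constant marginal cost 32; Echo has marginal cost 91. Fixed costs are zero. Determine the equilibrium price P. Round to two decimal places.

129.75

Solve by backward induction. Given q_Y, the follower Echo maximises π_E = (364 - q_Y - q_E)q_E - 91q_E.
∂π_E/∂q_E = 273 - q_Y - 2q_E = 0 gives the reaction function q_E = (273 - q_Y)/2.
The leader anticipates this reaction. Substituting into P = 364 - Q gives P = 455/2 - (1/2)q_Y, so π_Y = (455/2 - (1/2)q_Y)q_Y - 32q_Y.
Leader FOC: 391/2 - q_Y = 0, so q_Y = 391/2.
Then q_E = (273 - 391/2)/2 = 155/4.
Total output Q = 937/4, so price P = 364 - 937/4 = 519/4.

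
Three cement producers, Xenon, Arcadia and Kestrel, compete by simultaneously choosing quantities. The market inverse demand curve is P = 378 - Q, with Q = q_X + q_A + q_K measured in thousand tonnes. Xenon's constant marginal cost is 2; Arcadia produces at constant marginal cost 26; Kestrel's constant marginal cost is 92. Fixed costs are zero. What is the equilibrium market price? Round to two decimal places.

Xenon's profit: π_X = (378 - Q)q_X - (2q_X). Setting ∂π_X/∂q_X = 0: 376 - 2q_X - (q_A + q_K) = 0.
Arcadia's profit: π_A = (378 - Q)q_A - (26q_A). Setting ∂π_A/∂q_A = 0: 352 - 2q_A - (q_X + q_K) = 0.
Kestrel's first-order condition: 286 - 2q_K - (q_X + q_A) = 0.
Adding the 3 first-order conditions: 1014 − 4Q = 0, so Q = 507/2.
Back-substituting: q_X = (376 − 507/2) = 245/2, q_A = (352 − 507/2) = 197/2, q_K = (286 − 507/2) = 65/2.
Total output Q = 507/2, so price P = 378 - 507/2 = 249/2.

124.50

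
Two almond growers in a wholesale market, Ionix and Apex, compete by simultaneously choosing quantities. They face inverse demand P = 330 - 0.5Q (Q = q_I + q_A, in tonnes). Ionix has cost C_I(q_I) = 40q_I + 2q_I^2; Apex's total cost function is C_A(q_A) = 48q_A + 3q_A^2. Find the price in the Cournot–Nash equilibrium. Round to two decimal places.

284.62

Ionix's profit: π_I = (330 - 0.5Q)q_I - (40q_I + 2q_I²). Setting ∂π_I/∂q_I = 0: 290 - 5q_I - (1/2)(q_A) = 0.
Apex's profit: π_A = (330 - 0.5Q)q_A - (48q_A + 3q_A²). Setting ∂π_A/∂q_A = 0: 282 - 7q_A - (1/2)(q_I) = 0.
Best responses: q_I = (290 - (1/2)q_A)/5, q_A = (282 - (1/2)q_I)/7.
Solving the pair: q_I = 54.3597, q_A = 36.4029.
Total output Q = 90.7626, so price P = 330 - (1/2)·90.7626 = 284.6187.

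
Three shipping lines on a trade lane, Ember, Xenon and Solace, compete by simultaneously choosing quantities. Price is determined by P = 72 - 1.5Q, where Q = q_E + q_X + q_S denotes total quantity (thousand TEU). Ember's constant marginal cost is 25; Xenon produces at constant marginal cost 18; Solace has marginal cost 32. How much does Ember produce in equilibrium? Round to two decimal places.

Ember's profit: π_E = (72 - 1.5Q)q_E - (25q_E). Setting ∂π_E/∂q_E = 0: 47 - 3q_E - (3/2)(q_X + q_S) = 0.
Xenon's first-order condition: 54 - 3q_X - (3/2)(q_E + q_S) = 0.
Solace's first-order condition: 40 - 3q_S - (3/2)(q_E + q_X) = 0.
Summing all 3 equations gives 141 − 6Q = 0, hence Q = 47/2.
Back-substituting: q_E = (47 − 141/4)/(3/2) = 47/6, q_X = (54 − 141/4)/(3/2) = 25/2, q_S = (40 − 141/4)/(3/2) = 19/6.

7.83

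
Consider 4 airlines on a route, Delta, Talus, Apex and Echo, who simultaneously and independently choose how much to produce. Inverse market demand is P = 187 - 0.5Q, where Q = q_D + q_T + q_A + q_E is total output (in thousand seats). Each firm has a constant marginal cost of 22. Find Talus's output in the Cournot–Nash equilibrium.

66

Each firm earns π_i = (187 - 0.5Q)q_i - 22q_i.
First-order condition (treating rivals' output as given): 165 - q_i - (1/2)·Σ_{j≠i} q_j = 0.
By symmetry each firm produces the same amount; substituting Σ_{j≠i} q_j = 3q_i yields q_i = 165/(5/2) = 66.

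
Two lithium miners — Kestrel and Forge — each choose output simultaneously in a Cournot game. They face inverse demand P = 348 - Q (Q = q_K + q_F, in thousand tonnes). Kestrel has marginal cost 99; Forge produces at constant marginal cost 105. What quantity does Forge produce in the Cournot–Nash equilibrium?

Kestrel's profit: π_K = (348 - Q)q_K - (99q_K). Setting ∂π_K/∂q_K = 0: 249 - 2q_K - (q_F) = 0.
Forge's profit: π_F = (348 - Q)q_F - (105q_F). Setting ∂π_F/∂q_F = 0: 243 - 2q_F - (q_K) = 0.
So q_K = (249 - q_F)/2 and q_F = (243 - q_K)/2.
Solving the pair: q_K = 85, q_F = 79.

79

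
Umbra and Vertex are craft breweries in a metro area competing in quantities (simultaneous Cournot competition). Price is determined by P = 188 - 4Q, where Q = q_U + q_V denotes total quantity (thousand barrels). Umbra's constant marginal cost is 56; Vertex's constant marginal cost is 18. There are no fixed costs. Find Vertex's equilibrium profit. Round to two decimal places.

Umbra's profit: π_U = (188 - 4Q)q_U - (56q_U). Setting ∂π_U/∂q_U = 0: 132 - 8q_U - 4(q_V) = 0.
Vertex's first-order condition: 170 - 8q_V - 4(q_U) = 0.
Best responses: q_U = (132 - 4q_V)/8, q_V = (170 - 4q_U)/8.
Substituting one into the other gives q_U = 47/6 and q_V = 52/3.
Price P = 188 - 4·(151/6) = 262/3.
Vertex's profit: (262/3 - 18)·(52/3) = 1201.7778.

1201.78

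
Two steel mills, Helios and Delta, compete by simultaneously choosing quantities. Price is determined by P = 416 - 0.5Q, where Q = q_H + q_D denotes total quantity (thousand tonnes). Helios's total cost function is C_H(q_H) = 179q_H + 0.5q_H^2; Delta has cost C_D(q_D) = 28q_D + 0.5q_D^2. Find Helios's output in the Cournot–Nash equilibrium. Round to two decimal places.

74.67

Helios's profit: π_H = (416 - 0.5Q)q_H - (179q_H + (1/2)q_H²). Setting ∂π_H/∂q_H = 0: 237 - 2q_H - (1/2)(q_D) = 0.
Delta's first-order condition: 388 - 2q_D - (1/2)(q_H) = 0.
Rearranging gives the reaction functions q_H = (237 - (1/2)q_D)/2 and q_D = (388 - (1/2)q_H)/2.
Substituting one into the other gives q_H = 224/3 and q_D = 526/3.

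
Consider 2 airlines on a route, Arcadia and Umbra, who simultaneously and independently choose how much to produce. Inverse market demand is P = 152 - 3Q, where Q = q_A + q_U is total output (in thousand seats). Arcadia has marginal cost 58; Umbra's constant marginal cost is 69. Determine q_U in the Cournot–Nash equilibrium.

8

Arcadia's profit: π_A = (152 - 3Q)q_A - (58q_A). Setting ∂π_A/∂q_A = 0: 94 - 6q_A - 3(q_U) = 0.
Umbra's profit: π_U = (152 - 3Q)q_U - (69q_U). Setting ∂π_U/∂q_U = 0: 83 - 6q_U - 3(q_A) = 0.
Best responses: q_A = (94 - 3q_U)/6, q_U = (83 - 3q_A)/6.
Solving the pair: q_A = 35/3, q_U = 8.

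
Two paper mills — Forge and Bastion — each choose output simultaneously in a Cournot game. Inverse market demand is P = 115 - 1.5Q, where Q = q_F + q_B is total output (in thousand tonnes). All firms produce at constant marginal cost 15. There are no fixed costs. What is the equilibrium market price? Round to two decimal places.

A representative firm's profit is π_i = q_i(115 - 1.5Q) - 15q_i.
Setting ∂π_i/∂q_i = 0 with rivals' quantities fixed: 100 - 3q_i - (3/2)q_j = 0.
By symmetry each firm produces the same amount; substituting q_j = q_i yields q_i = 100/(9/2) = 200/9.
Total output Q = 400/9, so price P = 115 - (3/2)·(400/9) = 145/3.

48.33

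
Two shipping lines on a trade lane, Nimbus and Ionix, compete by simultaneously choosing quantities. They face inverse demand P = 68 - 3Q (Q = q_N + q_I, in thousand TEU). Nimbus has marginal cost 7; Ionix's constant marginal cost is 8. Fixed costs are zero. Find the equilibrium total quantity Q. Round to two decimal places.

Nimbus's profit: π_N = (68 - 3Q)q_N - (7q_N). Setting ∂π_N/∂q_N = 0: 61 - 6q_N - 3(q_I) = 0.
Ionix's profit: π_I = (68 - 3Q)q_I - (8q_I). Setting ∂π_I/∂q_I = 0: 60 - 6q_I - 3(q_N) = 0.
Rearranging gives the reaction functions q_N = (61 - 3q_I)/6 and q_I = (60 - 3q_N)/6.
Substituting one into the other gives q_N = 62/9 and q_I = 59/9.
Total output Q = 62/9 + 59/9 = 121/9.

13.44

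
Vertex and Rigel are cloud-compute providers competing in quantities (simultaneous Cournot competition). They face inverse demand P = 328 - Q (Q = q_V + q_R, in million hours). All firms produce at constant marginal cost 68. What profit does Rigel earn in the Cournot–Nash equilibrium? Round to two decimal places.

7511.11

Each firm earns π_i = (328 - Q)q_i - 68q_i.
Setting ∂π_i/∂q_i = 0 with rivals' quantities fixed: 260 - 2q_i - q_j = 0.
With identical firms every q_j equals q_i, so q_j = q_i and 260 = 3q_i, giving q_i = 260/3.
Price P = 328 - 520/3 = 464/3.
Rigel's profit: (464/3 - 68)·(260/3) = 7511.1111.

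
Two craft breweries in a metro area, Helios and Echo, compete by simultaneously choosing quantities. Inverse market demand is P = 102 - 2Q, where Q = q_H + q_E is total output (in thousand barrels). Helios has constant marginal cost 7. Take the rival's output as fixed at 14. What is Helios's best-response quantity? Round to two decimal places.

With the rival's output fixed at 14, Helios's profit is π_H = (102 - 2·14 - 2q_H)q_H - (7q_H) = (74 - 2q_H)q_H - (7q_H).
∂π_H/∂q_H = 67 - 4q_H = 0, so q_H = 67/4.

16.75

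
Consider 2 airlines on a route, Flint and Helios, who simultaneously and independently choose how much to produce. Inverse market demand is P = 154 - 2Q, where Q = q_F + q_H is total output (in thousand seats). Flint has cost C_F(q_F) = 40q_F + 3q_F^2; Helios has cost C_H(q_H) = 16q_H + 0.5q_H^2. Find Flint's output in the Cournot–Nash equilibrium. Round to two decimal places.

Flint's profit: π_F = (154 - 2Q)q_F - (40q_F + 3q_F²). Setting ∂π_F/∂q_F = 0: 114 - 10q_F - 2(q_H) = 0.
Helios's first-order condition: 138 - 5q_H - 2(q_F) = 0.
Rearranging gives the reaction functions q_F = (114 - 2q_H)/10 and q_H = (138 - 2q_F)/5.
Solving the pair: q_F = 147/23, q_H = 576/23.

6.39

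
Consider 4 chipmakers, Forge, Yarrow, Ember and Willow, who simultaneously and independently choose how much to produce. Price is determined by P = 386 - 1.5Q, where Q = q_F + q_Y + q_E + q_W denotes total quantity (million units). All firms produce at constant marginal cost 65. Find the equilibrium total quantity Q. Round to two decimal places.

Each firm earns π_i = (386 - 1.5Q)q_i - 65q_i.
Setting ∂π_i/∂q_i = 0 with rivals' quantities fixed: 321 - 3q_i - (3/2)·Σ_{j≠i} q_j = 0.
With identical firms every q_j equals q_i, so Σ_{j≠i} q_j = 3q_i and 321 = (15/2)q_i, giving q_i = 214/5.
Total output Q = 214/5 + 214/5 + 214/5 + 214/5 = 856/5.

171.20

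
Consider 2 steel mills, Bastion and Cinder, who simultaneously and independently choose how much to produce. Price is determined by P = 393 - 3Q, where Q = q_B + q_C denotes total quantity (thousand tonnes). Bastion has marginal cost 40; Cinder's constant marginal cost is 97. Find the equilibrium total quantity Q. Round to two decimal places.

72.11

Bastion's profit: π_B = (393 - 3Q)q_B - (40q_B). Setting ∂π_B/∂q_B = 0: 353 - 6q_B - 3(q_C) = 0.
Cinder's profit: π_C = (393 - 3Q)q_C - (97q_C). Setting ∂π_C/∂q_C = 0: 296 - 6q_C - 3(q_B) = 0.
Best responses: q_B = (353 - 3q_C)/6, q_C = (296 - 3q_B)/6.
Substituting one into the other gives q_B = 410/9 and q_C = 239/9.
Total output Q = 410/9 + 239/9 = 649/9.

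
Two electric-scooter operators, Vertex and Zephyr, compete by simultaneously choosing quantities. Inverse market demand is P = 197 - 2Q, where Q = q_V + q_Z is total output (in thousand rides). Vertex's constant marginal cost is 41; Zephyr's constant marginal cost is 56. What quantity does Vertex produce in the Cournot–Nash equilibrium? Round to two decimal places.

Vertex's profit: π_V = (197 - 2Q)q_V - (41q_V). Setting ∂π_V/∂q_V = 0: 156 - 4q_V - 2(q_Z) = 0.
Zephyr's first-order condition: 141 - 4q_Z - 2(q_V) = 0.
Rearranging gives the reaction functions q_V = (156 - 2q_Z)/4 and q_Z = (141 - 2q_V)/4.
Substituting one into the other gives q_V = 57/2 and q_Z = 21.

28.50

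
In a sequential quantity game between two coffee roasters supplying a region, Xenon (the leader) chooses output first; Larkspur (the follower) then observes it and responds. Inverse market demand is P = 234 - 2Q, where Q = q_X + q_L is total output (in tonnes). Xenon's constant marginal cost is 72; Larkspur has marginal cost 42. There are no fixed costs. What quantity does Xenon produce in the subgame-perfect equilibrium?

Solve by backward induction. Given q_X, the follower Larkspur maximises π_L = (234 - 2q_X - 2q_L)q_L - 42q_L.
∂π_L/∂q_L = 192 - 2q_X - 4q_L = 0 gives the reaction function q_L = (192 - 2q_X)/4.
Xenon substitutes q_L(q_X) into its own profit: π_X = q_X(234 - 2q_X - (192 - 2q_X)/2) - 72q_X = (138 - q_X)q_X - 72q_X.
Leader FOC: 66 - 2q_X = 0, so q_X = 33.
Then q_L = (192 - 2·33)/4 = 63/2.

33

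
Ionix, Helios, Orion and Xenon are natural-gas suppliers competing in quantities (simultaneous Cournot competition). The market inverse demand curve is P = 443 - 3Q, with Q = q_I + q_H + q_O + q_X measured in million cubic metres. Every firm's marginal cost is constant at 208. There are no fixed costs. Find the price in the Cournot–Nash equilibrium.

Each firm earns π_i = (443 - 3Q)q_i - 208q_i.
First-order condition (treating rivals' output as given): 235 - 6q_i - 3·Σ_{j≠i} q_j = 0.
With identical firms every q_j equals q_i, so Σ_{j≠i} q_j = 3q_i and 235 = 15q_i, giving q_i = 47/3.
Total output Q = 188/3, so price P = 443 - 3·(188/3) = 255.

255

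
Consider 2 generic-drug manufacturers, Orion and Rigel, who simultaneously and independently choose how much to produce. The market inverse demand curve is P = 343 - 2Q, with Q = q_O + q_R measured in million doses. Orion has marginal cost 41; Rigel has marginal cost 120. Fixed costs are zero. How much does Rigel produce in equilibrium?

24

Orion's profit: π_O = (343 - 2Q)q_O - (41q_O). Setting ∂π_O/∂q_O = 0: 302 - 4q_O - 2(q_R) = 0.
Rigel's first-order condition: 223 - 4q_R - 2(q_O) = 0.
So q_O = (302 - 2q_R)/4 and q_R = (223 - 2q_O)/4.
Substituting one into the other gives q_O = 127/2 and q_R = 24.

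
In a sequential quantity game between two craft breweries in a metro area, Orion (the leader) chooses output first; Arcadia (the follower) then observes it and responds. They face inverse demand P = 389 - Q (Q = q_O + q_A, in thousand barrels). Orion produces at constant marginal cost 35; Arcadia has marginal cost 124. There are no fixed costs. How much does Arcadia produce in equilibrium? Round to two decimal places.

Solve by backward induction. Given q_O, the follower Arcadia maximises π_A = (389 - q_O - q_A)q_A - 124q_A.
Follower FOC: 265 - q_O - 2q_A = 0, so q_A(q_O) = (265 - q_O)/2.
Orion substitutes q_A(q_O) into its own profit: π_O = q_O(389 - q_O - (265 - q_O)/2) - 35q_O = (513/2 - (1/2)q_O)q_O - 35q_O.
The leader's first-order condition 443/2 - q_O = 0 yields q_O = 443/2.
Then q_A = (265 - 443/2)/2 = 87/4.

21.75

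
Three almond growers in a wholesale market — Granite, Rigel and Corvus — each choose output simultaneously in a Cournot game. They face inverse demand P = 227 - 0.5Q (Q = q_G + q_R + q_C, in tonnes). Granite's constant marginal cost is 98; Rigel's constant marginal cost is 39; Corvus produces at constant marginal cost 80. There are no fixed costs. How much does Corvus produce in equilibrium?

62

Granite's profit: π_G = (227 - 0.5Q)q_G - (98q_G). Setting ∂π_G/∂q_G = 0: 129 - q_G - (1/2)(q_R + q_C) = 0.
Rigel's first-order condition: 188 - q_R - (1/2)(q_G + q_C) = 0.
Corvus's first-order condition: 147 - q_C - (1/2)(q_G + q_R) = 0.
Adding the 3 conditions: 464 − Q − Q = 0, i.e. Q = 232.
Back-substituting: q_G = (129 − 116)/(1/2) = 26, q_R = (188 − 116)/(1/2) = 144, q_C = (147 − 116)/(1/2) = 62.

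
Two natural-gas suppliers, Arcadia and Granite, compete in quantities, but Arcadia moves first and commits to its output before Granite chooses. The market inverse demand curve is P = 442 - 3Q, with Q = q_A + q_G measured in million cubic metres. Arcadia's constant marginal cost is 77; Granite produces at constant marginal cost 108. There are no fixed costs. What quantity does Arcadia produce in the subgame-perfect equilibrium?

Solve by backward induction. Given q_A, the follower Granite maximises π_G = (442 - 3q_A - 3q_G)q_G - 108q_G.
∂π_G/∂q_G = 334 - 3q_A - 6q_G = 0 gives the reaction function q_G = (334 - 3q_A)/6.
The leader anticipates this reaction. Substituting into P = 442 - 3Q gives P = 275 - (3/2)q_A, so π_A = (275 - (3/2)q_A)q_A - 77q_A.
The leader's first-order condition 198 - 3q_A = 0 yields q_A = 66.
Then q_G = (334 - 3·66)/6 = 68/3.

66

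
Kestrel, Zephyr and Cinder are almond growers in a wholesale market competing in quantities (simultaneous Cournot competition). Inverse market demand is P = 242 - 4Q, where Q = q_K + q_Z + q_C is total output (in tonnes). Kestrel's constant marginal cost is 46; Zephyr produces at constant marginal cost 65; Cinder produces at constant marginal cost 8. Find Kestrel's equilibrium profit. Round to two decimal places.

489.52

Kestrel's profit: π_K = (242 - 4Q)q_K - (46q_K). Setting ∂π_K/∂q_K = 0: 196 - 8q_K - 4(q_Z + q_C) = 0.
Zephyr's first-order condition: 177 - 8q_Z - 4(q_K + q_C) = 0.
Cinder's first-order condition: 234 - 8q_C - 4(q_K + q_Z) = 0.
Adding the 3 first-order conditions: 607 − 16Q = 0, so Q = 607/16.
Back-substituting: q_K = (196 − 607/4)/4 = 177/16, q_Z = (177 − 607/4)/4 = 101/16, q_C = (234 − 607/4)/4 = 329/16.
Price P = 242 - 4·(607/16) = 361/4.
Kestrel's profit: (361/4 - 46)·(177/16) = 489.5156.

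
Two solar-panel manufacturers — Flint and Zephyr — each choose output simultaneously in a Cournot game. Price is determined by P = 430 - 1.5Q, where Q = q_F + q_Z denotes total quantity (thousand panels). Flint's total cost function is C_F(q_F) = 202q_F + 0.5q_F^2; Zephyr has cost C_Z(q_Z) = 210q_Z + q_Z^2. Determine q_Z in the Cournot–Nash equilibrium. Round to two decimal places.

Flint's profit: π_F = (430 - 1.5Q)q_F - (202q_F + (1/2)q_F²). Setting ∂π_F/∂q_F = 0: 228 - 4q_F - (3/2)(q_Z) = 0.
Zephyr's profit: π_Z = (430 - 1.5Q)q_Z - (210q_Z + q_Z²). Setting ∂π_Z/∂q_Z = 0: 220 - 5q_Z - (3/2)(q_F) = 0.
Best responses: q_F = (228 - (3/2)q_Z)/4, q_Z = (220 - (3/2)q_F)/5.
Solving the pair: q_F = 45.6338, q_Z = 30.3099.

30.31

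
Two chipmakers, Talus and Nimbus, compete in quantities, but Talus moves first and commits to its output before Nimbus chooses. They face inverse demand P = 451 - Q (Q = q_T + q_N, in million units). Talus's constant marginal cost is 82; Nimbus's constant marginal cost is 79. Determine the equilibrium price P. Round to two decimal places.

The follower Nimbus best-responds to any q_T: π_N = (451 - Q)q_N - 79q_N.
Setting the follower's marginal profit to zero, 372 - q_T - 2q_N = 0, i.e. q_N = (372 - q_T)/2.
The leader anticipates this reaction. Substituting into P = 451 - Q gives P = 265 - (1/2)q_T, so π_T = (265 - (1/2)q_T)q_T - 82q_T.
Leader FOC: 183 - q_T = 0, so q_T = 183.
Then q_N = (372 - 183)/2 = 189/2.
Total output Q = 555/2, so price P = 451 - 555/2 = 347/2.

173.50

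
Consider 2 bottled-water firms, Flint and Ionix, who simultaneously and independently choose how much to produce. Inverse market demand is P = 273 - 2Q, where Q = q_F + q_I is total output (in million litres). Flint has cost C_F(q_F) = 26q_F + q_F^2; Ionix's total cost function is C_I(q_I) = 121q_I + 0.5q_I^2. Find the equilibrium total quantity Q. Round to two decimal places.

51.88

Flint's profit: π_F = (273 - 2Q)q_F - (26q_F + q_F²). Setting ∂π_F/∂q_F = 0: 247 - 6q_F - 2(q_I) = 0.
Ionix's first-order condition: 152 - 5q_I - 2(q_F) = 0.
Rearranging gives the reaction functions q_F = (247 - 2q_I)/6 and q_I = (152 - 2q_F)/5.
Substituting one into the other gives q_F = 931/26 and q_I = 209/13.
Total output Q = 931/26 + 209/13 = 1349/26.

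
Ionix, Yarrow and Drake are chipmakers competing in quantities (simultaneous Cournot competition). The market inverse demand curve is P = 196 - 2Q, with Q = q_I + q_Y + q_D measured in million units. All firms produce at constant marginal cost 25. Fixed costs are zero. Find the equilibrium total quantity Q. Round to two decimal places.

64.13

Each firm earns π_i = (196 - 2Q)q_i - 25q_i.
Setting ∂π_i/∂q_i = 0 with rivals' quantities fixed: 171 - 4q_i - 2·Σ_{j≠i} q_j = 0.
By symmetry each firm produces the same amount; substituting Σ_{j≠i} q_j = 2q_i yields q_i = 171/8.
Total output Q = 171/8 + 171/8 + 171/8 = 513/8.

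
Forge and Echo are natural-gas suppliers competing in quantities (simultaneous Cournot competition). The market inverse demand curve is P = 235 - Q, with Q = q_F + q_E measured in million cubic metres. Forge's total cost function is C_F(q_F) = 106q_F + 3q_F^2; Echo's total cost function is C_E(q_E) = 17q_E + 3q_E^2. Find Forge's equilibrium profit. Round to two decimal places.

Forge's profit: π_F = (235 - Q)q_F - (106q_F + 3q_F²). Setting ∂π_F/∂q_F = 0: 129 - 8q_F - (q_E) = 0.
Echo's first-order condition: 218 - 8q_E - (q_F) = 0.
Best responses: q_F = (129 - q_E)/8, q_E = (218 - q_F)/8.
Substituting one into the other gives q_F = 814/63 and q_E = 1615/63.
Price P = 235 - 347/9 = 1768/9.
Forge's profit: (1768/9)·(814/63) - 106·(814/63) - 3(814/63)² = 667.7712.

667.77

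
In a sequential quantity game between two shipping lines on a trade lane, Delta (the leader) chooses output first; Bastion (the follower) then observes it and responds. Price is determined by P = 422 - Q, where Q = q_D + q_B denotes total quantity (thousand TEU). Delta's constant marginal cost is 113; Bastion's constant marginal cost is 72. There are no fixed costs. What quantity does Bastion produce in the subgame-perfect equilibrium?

The follower Bastion best-responds to any q_D: π_B = (422 - Q)q_B - 72q_B.
Follower FOC: 350 - q_D - 2q_B = 0, so q_B(q_D) = (350 - q_D)/2.
Delta substitutes q_B(q_D) into its own profit: π_D = q_D(422 - q_D - (350 - q_D)/2) - 113q_D = (247 - (1/2)q_D)q_D - 113q_D.
The leader's first-order condition 134 - q_D = 0 yields q_D = 134.
Then q_B = (350 - 134)/2 = 108.

108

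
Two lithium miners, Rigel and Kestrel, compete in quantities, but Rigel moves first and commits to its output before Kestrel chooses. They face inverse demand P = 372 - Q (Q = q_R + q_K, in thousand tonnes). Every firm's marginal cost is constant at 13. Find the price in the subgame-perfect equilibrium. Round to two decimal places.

Solve by backward induction. Given q_R, the follower Kestrel maximises π_K = (372 - q_R - q_K)q_K - 13q_K.
Follower FOC: 359 - q_R - 2q_K = 0, so q_K(q_R) = (359 - q_R)/2.
Rigel substitutes q_K(q_R) into its own profit: π_R = q_R(372 - q_R - (359 - q_R)/2) - 13q_R = (385/2 - (1/2)q_R)q_R - 13q_R.
Leader FOC: 359/2 - q_R = 0, so q_R = 359/2.
Then q_K = (359 - 359/2)/2 = 359/4.
Total output Q = 1077/4, so price P = 372 - 1077/4 = 411/4.

102.75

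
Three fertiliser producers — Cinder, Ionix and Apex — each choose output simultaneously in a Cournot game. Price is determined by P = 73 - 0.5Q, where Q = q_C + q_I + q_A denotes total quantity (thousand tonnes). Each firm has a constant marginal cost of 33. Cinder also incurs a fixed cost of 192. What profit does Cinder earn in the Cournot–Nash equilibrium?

8

Each firm earns π_i = (73 - 0.5Q)q_i - 33q_i.
First-order condition (treating rivals' output as given): 40 - q_i - (1/2)·Σ_{j≠i} q_j = 0.
By symmetry each firm produces the same amount; substituting Σ_{j≠i} q_j = 2q_i yields q_i = 40/2 = 20.
Price P = 73 - (1/2)·60 = 43.
Cinder's profit: (43 - 33)·20 - 192 = 8.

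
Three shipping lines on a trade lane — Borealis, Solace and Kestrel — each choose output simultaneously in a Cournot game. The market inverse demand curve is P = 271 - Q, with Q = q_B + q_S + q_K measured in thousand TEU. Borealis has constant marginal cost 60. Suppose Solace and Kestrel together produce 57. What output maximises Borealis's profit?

77

With rivals' combined output fixed at 57, Borealis's profit is π_B = (271 - 57 - q_B)q_B - (60q_B) = (214 - q_B)q_B - (60q_B).
∂π_B/∂q_B = 154 - 2q_B = 0, so q_B = 77.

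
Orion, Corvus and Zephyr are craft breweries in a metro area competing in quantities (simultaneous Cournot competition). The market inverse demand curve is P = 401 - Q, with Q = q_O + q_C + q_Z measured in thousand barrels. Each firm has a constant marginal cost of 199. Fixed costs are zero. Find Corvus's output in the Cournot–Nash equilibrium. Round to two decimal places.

50.50

A representative firm's profit is π_i = q_i(401 - Q) - 199q_i.
First-order condition (treating rivals' output as given): 202 - 2q_i - Σ_{j≠i} q_j = 0.
By symmetry each firm produces the same amount; substituting Σ_{j≠i} q_j = 2q_i yields q_i = 202/4 = 101/2.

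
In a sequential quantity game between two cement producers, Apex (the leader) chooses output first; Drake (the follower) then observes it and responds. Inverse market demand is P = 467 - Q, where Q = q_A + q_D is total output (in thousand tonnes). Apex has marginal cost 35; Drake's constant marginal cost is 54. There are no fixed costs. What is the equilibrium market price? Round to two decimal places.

147.75

The follower Drake best-responds to any q_A: π_D = (467 - Q)q_D - 54q_D.
Setting the follower's marginal profit to zero, 413 - q_A - 2q_D = 0, i.e. q_D = (413 - q_A)/2.
The leader anticipates this reaction. Substituting into P = 467 - Q gives P = 521/2 - (1/2)q_A, so π_A = (521/2 - (1/2)q_A)q_A - 35q_A.
The leader's first-order condition 451/2 - q_A = 0 yields q_A = 451/2.
Then q_D = (413 - 451/2)/2 = 375/4.
Total output Q = 1277/4, so price P = 467 - 1277/4 = 591/4.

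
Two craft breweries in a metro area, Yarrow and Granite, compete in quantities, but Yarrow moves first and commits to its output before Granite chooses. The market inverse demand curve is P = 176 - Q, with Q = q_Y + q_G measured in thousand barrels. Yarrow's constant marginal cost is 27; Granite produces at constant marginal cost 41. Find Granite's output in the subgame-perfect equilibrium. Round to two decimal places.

26.75

Solve by backward induction. Given q_Y, the follower Granite maximises π_G = (176 - q_Y - q_G)q_G - 41q_G.
∂π_G/∂q_G = 135 - q_Y - 2q_G = 0 gives the reaction function q_G = (135 - q_Y)/2.
Yarrow substitutes q_G(q_Y) into its own profit: π_Y = q_Y(176 - q_Y - (135 - q_Y)/2) - 27q_Y = (217/2 - (1/2)q_Y)q_Y - 27q_Y.
Maximising: ∂π_Y/∂q_Y = 163/2 - q_Y = 0, giving q_Y = 163/2.
Then q_G = (135 - 163/2)/2 = 107/4.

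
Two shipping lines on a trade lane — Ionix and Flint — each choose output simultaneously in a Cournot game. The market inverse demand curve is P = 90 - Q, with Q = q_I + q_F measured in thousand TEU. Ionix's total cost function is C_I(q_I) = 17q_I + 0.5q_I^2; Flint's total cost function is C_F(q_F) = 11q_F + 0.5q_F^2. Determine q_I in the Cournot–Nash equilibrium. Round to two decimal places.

17.50

Ionix's profit: π_I = (90 - Q)q_I - (17q_I + (1/2)q_I²). Setting ∂π_I/∂q_I = 0: 73 - 3q_I - (q_F) = 0.
Flint's profit: π_F = (90 - Q)q_F - (11q_F + (1/2)q_F²). Setting ∂π_F/∂q_F = 0: 79 - 3q_F - (q_I) = 0.
Rearranging gives the reaction functions q_I = (73 - q_F)/3 and q_F = (79 - q_I)/3.
Solving the pair: q_I = 35/2, q_F = 41/2.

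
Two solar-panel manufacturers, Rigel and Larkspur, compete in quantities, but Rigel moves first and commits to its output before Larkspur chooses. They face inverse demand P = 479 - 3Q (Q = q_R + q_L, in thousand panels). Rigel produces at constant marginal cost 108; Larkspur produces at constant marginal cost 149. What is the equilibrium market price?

Solve by backward induction. Given q_R, the follower Larkspur maximises π_L = (479 - 3q_R - 3q_L)q_L - 149q_L.
∂π_L/∂q_L = 330 - 3q_R - 6q_L = 0 gives the reaction function q_L = (330 - 3q_R)/6.
Rigel substitutes q_L(q_R) into its own profit: π_R = q_R(479 - 3q_R - (330 - 3q_R)/2) - 108q_R = (314 - (3/2)q_R)q_R - 108q_R.
The leader's first-order condition 206 - 3q_R = 0 yields q_R = 206/3.
Then q_L = (330 - 3·(206/3))/6 = 62/3.
Total output Q = 268/3, so price P = 479 - 3·(268/3) = 211.

211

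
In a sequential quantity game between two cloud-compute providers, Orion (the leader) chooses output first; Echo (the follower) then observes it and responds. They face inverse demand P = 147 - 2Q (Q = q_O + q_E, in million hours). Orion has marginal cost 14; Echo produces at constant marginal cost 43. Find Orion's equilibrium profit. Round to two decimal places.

1640.25

The follower Echo best-responds to any q_O: π_E = (147 - 2Q)q_E - 43q_E.
Follower FOC: 104 - 2q_O - 4q_E = 0, so q_E(q_O) = (104 - 2q_O)/4.
The leader anticipates this reaction. Substituting into P = 147 - 2Q gives P = 95 - q_O, so π_O = (95 - q_O)q_O - 14q_O.
Maximising: ∂π_O/∂q_O = 81 - 2q_O = 0, giving q_O = 81/2.
Then q_E = (104 - 2·(81/2))/4 = 23/4.
Price P = 147 - 2·(185/4) = 109/2.
Orion's profit: (109/2 - 14)·(81/2) = 1640.2500.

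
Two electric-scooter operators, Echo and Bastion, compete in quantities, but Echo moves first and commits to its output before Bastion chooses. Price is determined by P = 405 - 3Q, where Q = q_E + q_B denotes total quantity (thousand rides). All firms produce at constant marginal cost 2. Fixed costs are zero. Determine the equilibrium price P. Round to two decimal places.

Solve by backward induction. Given q_E, the follower Bastion maximises π_B = (405 - 3q_E - 3q_B)q_B - 2q_B.
∂π_B/∂q_B = 403 - 3q_E - 6q_B = 0 gives the reaction function q_B = (403 - 3q_E)/6.
Echo substitutes q_B(q_E) into its own profit: π_E = q_E(405 - 3q_E - (403 - 3q_E)/2) - 2q_E = (407/2 - (3/2)q_E)q_E - 2q_E.
Maximising: ∂π_E/∂q_E = 403/2 - 3q_E = 0, giving q_E = 403/6.
Then q_B = (403 - 3·(403/6))/6 = 403/12.
Total output Q = 403/4, so price P = 405 - 3·(403/4) = 411/4.

102.75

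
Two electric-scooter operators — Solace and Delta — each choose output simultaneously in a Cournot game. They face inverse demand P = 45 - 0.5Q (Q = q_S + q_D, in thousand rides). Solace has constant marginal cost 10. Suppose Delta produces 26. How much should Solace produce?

With the rival's output fixed at 26, Solace's profit is π_S = (45 - (1/2)·26 - (1/2)q_S)q_S - (10q_S) = (32 - (1/2)q_S)q_S - (10q_S).
∂π_S/∂q_S = 22 - q_S = 0, so q_S = 22.

22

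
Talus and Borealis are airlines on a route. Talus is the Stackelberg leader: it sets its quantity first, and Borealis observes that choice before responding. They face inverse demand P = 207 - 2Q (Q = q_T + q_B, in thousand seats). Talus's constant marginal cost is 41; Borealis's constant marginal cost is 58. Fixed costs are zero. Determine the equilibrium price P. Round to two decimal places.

Solve by backward induction. Given q_T, the follower Borealis maximises π_B = (207 - 2q_T - 2q_B)q_B - 58q_B.
∂π_B/∂q_B = 149 - 2q_T - 4q_B = 0 gives the reaction function q_B = (149 - 2q_T)/4.
The leader anticipates this reaction. Substituting into P = 207 - 2Q gives P = 265/2 - q_T, so π_T = (265/2 - q_T)q_T - 41q_T.
Leader FOC: 183/2 - 2q_T = 0, so q_T = 183/4.
Then q_B = (149 - 2·(183/4))/4 = 115/8.
Total output Q = 481/8, so price P = 207 - 2·(481/8) = 347/4.

86.75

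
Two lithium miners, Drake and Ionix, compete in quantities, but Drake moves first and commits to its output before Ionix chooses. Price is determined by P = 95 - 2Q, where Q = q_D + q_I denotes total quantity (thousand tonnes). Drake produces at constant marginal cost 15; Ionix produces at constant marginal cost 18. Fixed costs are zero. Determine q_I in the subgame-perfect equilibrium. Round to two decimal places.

8.88

The follower Ionix best-responds to any q_D: π_I = (95 - 2Q)q_I - 18q_I.
∂π_I/∂q_I = 77 - 2q_D - 4q_I = 0 gives the reaction function q_I = (77 - 2q_D)/4.
Drake substitutes q_I(q_D) into its own profit: π_D = q_D(95 - 2q_D - (77 - 2q_D)/2) - 15q_D = (113/2 - q_D)q_D - 15q_D.
The leader's first-order condition 83/2 - 2q_D = 0 yields q_D = 83/4.
Then q_I = (77 - 2·(83/4))/4 = 71/8.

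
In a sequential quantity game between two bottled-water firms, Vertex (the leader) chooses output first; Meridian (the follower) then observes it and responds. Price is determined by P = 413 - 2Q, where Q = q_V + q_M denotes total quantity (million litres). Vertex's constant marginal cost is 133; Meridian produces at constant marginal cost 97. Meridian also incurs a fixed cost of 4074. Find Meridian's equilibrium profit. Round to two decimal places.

630.50

The follower Meridian best-responds to any q_V: π_M = (413 - 2Q)q_M - 97q_M.
Setting the follower's marginal profit to zero, 316 - 2q_V - 4q_M = 0, i.e. q_M = (316 - 2q_V)/4.
The leader anticipates this reaction. Substituting into P = 413 - 2Q gives P = 255 - q_V, so π_V = (255 - q_V)q_V - 133q_V.
The leader's first-order condition 122 - 2q_V = 0 yields q_V = 61.
Then q_M = (316 - 2·61)/4 = 97/2.
Price P = 413 - 2·(219/2) = 194.
Meridian's profit: (194 - 97)·(97/2) - 4074 = 1261/2.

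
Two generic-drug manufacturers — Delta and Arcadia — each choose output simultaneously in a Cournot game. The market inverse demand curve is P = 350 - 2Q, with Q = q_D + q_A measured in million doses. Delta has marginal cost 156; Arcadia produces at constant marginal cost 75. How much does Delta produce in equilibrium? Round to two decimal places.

18.83

Delta's profit: π_D = (350 - 2Q)q_D - (156q_D). Setting ∂π_D/∂q_D = 0: 194 - 4q_D - 2(q_A) = 0.
Arcadia's first-order condition: 275 - 4q_A - 2(q_D) = 0.
Best responses: q_D = (194 - 2q_A)/4, q_A = (275 - 2q_D)/4.
Solving the pair: q_D = 113/6, q_A = 178/3.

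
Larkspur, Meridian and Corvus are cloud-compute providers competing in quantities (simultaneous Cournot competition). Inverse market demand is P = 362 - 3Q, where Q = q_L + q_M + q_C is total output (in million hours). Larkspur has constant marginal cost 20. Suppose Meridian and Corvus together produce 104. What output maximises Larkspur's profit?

With rivals' combined output fixed at 104, Larkspur's profit is π_L = (362 - 3·104 - 3q_L)q_L - (20q_L) = (50 - 3q_L)q_L - (20q_L).
∂π_L/∂q_L = 30 - 6q_L = 0, so q_L = 5.

5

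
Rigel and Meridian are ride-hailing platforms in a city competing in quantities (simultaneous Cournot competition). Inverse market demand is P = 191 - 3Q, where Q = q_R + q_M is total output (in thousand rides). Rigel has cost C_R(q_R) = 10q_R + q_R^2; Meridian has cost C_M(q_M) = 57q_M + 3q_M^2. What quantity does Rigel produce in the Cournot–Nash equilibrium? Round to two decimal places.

Rigel's profit: π_R = (191 - 3Q)q_R - (10q_R + q_R²). Setting ∂π_R/∂q_R = 0: 181 - 8q_R - 3(q_M) = 0.
Meridian's first-order condition: 134 - 12q_M - 3(q_R) = 0.
Best responses: q_R = (181 - 3q_M)/8, q_M = (134 - 3q_R)/12.
Solving the pair: q_R = 590/29, q_M = 529/87.

20.34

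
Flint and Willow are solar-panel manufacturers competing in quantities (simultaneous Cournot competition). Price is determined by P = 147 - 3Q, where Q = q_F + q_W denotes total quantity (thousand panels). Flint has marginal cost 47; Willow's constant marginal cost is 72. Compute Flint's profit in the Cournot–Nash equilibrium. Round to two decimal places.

578.70

Flint's profit: π_F = (147 - 3Q)q_F - (47q_F). Setting ∂π_F/∂q_F = 0: 100 - 6q_F - 3(q_W) = 0.
Willow's first-order condition: 75 - 6q_W - 3(q_F) = 0.
Best responses: q_F = (100 - 3q_W)/6, q_W = (75 - 3q_F)/6.
Solving the pair: q_F = 125/9, q_W = 50/9.
Price P = 147 - 3·(175/9) = 266/3.
Flint's profit: (266/3 - 47)·(125/9) = 578.7037.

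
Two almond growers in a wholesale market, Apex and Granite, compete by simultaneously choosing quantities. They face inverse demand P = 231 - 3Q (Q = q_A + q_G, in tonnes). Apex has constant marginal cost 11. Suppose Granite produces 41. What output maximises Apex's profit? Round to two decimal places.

16.17

With the rival's output fixed at 41, Apex's profit is π_A = (231 - 3·41 - 3q_A)q_A - (11q_A) = (108 - 3q_A)q_A - (11q_A).
∂π_A/∂q_A = 97 - 6q_A = 0, so q_A = 97/6.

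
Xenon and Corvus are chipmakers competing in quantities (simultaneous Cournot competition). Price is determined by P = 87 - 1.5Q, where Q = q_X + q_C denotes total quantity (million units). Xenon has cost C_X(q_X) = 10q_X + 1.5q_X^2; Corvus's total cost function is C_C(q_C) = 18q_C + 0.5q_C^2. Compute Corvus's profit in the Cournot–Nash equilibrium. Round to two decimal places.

Xenon's profit: π_X = (87 - 1.5Q)q_X - (10q_X + (3/2)q_X²). Setting ∂π_X/∂q_X = 0: 77 - 6q_X - (3/2)(q_C) = 0.
Corvus's profit: π_C = (87 - 1.5Q)q_C - (18q_C + (1/2)q_C²). Setting ∂π_C/∂q_C = 0: 69 - 4q_C - (3/2)(q_X) = 0.
Rearranging gives the reaction functions q_X = (77 - (3/2)q_C)/6 and q_C = (69 - (3/2)q_X)/4.
Solving the pair: q_X = 818/87, q_C = 398/29.
Price P = 87 - (3/2)·23.1264 = 1517/29.
Corvus's profit: (1517/29)·(398/29) - 18·(398/29) - (1/2)(398/29)² = 376.7039.

376.70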